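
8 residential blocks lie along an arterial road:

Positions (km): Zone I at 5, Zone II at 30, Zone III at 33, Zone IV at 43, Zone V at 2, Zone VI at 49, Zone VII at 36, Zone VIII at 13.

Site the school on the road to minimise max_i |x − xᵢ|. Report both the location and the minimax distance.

The 1-center on a line is the midpoint of the two extreme points: leftmost at 2, rightmost at 49.
Optimal location = (2 + 49)/2 = 25.5; maximum distance = (49 − 2)/2 = 23.5.

location 25.5, max distance 23.5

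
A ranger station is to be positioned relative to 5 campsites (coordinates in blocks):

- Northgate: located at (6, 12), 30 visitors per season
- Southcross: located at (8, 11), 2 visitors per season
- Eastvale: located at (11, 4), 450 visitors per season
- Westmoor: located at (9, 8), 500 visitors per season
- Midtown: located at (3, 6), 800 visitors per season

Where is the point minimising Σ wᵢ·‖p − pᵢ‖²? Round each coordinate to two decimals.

The minimiser of Σwᵢ‖p−pᵢ‖² is the weighted centroid p* = (Σwᵢpᵢ)/(Σwᵢ).
Σwᵢ = 1782.
Σwᵢxᵢ = 30·6 + 2·8 + 450·11 + 500·9 + 800·3 = 12046.
Σwᵢyᵢ = 30·12 + 2·11 + 450·4 + 500·8 + 800·6 = 10982.
x* = 12046/1782 = 6.76, y* = 10982/1782 = 6.16.

(6.76, 6.16)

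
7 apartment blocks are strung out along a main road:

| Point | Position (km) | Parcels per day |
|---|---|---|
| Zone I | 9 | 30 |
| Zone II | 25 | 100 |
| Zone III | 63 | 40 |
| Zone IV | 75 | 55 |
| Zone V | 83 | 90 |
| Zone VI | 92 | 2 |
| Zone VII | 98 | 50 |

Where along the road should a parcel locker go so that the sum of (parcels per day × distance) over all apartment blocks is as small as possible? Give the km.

For a sum of weighted absolute distances on a line, the optimum is the weighted median (not the mean). Total weight W = 367; half-weight = 183.5.
Sort by position and accumulate weight:
  km 9 (Zone I, w=30) → cum 30
  km 25 (Zone II, w=100) → cum 130
  km 63 (Zone III, w=40) → cum 170
  km 75 (Zone IV, w=55) → cum 225  ≥ 183.5 → median here
  km 83 (Zone V, w=90) → cum 315
  km 92 (Zone VI, w=2) → cum 317
  km 98 (Zone VII, w=50) → cum 367
Optimal location: km 75.

x = 75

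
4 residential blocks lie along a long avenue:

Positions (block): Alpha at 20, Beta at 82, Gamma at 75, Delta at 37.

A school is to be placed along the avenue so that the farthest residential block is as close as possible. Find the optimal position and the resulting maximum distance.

location 51, max distance 31

The 1-center on a line is the midpoint of the two extreme points: leftmost at 20, rightmost at 82.
Optimal location = (20 + 82)/2 = 51; maximum distance = (82 − 20)/2 = 31.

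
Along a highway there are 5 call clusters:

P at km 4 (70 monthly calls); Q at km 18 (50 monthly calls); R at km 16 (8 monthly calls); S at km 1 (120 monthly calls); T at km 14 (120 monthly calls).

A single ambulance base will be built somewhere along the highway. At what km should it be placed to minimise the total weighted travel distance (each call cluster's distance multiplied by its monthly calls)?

x = 4

For a sum of weighted absolute distances on a line, the optimum is the weighted median (not the mean). Total weight W = 368; half-weight = 184.
Sort by position and accumulate weight:
  km 1 (S, w=120) → cum 120
  km 4 (P, w=70) → cum 190  ≥ 184 → median here
  km 14 (T, w=120) → cum 310
  km 16 (R, w=8) → cum 318
  km 18 (Q, w=50) → cum 368
Optimal location: km 4.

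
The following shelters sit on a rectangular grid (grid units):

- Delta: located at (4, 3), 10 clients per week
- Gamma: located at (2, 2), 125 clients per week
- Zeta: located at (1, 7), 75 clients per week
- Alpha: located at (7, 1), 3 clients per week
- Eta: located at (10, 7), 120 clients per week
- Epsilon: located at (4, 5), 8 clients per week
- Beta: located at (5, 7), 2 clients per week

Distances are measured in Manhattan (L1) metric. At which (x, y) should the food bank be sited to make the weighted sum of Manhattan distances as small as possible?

Manhattan distance separates: Σwᵢ(|x−xᵢ|+|y−yᵢ|) = Σwᵢ|x−xᵢ| + Σwᵢ|y−yᵢ|, so x and y are optimised independently as 1-D weighted medians.
Total weight W = 343; half = 171.5.
x-coordinate, sorted with cumulative weight:
  x=1 (Zeta, w=75) cum 75
  x=2 (Gamma, w=125) cum 200  ← median
  x=4 (Delta, w=10) cum 210
  x=4 (Epsilon, w=8) cum 218
  x=5 (Beta, w=2) cum 220
  x=7 (Alpha, w=3) cum 223
  x=10 (Eta, w=120) cum 343
⇒ x* = 2
y-coordinate, sorted with cumulative weight:
  y=1 (Alpha, w=3) cum 3
  y=2 (Gamma, w=125) cum 128
  y=3 (Delta, w=10) cum 138
  y=5 (Epsilon, w=8) cum 146
  y=7 (Zeta, w=75) cum 221  ← median
  y=7 (Eta, w=120) cum 341
  y=7 (Beta, w=2) cum 343
⇒ y* = 7

(2, 7)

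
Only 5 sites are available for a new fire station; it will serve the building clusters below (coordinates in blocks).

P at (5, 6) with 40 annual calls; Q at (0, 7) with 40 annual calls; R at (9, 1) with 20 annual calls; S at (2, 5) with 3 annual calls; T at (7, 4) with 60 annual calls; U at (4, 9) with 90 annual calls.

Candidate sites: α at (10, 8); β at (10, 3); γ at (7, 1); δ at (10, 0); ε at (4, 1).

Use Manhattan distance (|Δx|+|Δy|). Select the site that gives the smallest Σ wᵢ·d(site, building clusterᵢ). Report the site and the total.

Total weighted distance at each candidate:
  α (10, 8): total = 1963
  β (10, 3): total = 2290
  γ (7, 1): total = 2037
  δ (10, 0): total = 2969
  ε (4, 1): total = 1838
Minimum is at ε with total 1838 blocks.

ε, total 1838 blocks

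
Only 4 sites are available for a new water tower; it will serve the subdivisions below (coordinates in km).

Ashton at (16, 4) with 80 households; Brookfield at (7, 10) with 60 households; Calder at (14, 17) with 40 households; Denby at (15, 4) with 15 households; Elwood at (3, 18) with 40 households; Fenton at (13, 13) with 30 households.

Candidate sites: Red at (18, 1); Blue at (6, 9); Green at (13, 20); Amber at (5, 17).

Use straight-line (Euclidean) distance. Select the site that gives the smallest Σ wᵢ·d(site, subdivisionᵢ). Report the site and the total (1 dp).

Blue, total 2207.6 km

Total weighted distance at each candidate:
  Red (18, 1): total = 3161.4
  Blue (6, 9): total = 2207.6
  Green (13, 20): total = 2988.3
  Amber (5, 17): total = 2762.9
Minimum is at Blue with total 2207.6 km.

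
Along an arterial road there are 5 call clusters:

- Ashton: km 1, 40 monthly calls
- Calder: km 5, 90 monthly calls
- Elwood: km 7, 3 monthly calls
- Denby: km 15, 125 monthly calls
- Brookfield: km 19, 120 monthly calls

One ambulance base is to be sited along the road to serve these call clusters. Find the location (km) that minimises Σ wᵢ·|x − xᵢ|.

For a sum of weighted absolute distances on a line, the optimum is the weighted median (not the mean). Total weight W = 378; half-weight = 189.
Sort by position and accumulate weight:
  km 1 (Ashton, w=40) → cum 40
  km 5 (Calder, w=90) → cum 130
  km 7 (Elwood, w=3) → cum 133
  km 15 (Denby, w=125) → cum 258  ≥ 189 → median here
  km 19 (Brookfield, w=120) → cum 378
Optimal location: km 15.

x = 15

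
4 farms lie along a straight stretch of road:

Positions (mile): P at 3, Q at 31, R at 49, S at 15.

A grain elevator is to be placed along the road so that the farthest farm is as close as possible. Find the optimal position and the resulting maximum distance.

The 1-center on a line is the midpoint of the two extreme points: leftmost at 3, rightmost at 49.
Optimal location = (3 + 49)/2 = 26; maximum distance = (49 − 3)/2 = 23.

location 26, max distance 23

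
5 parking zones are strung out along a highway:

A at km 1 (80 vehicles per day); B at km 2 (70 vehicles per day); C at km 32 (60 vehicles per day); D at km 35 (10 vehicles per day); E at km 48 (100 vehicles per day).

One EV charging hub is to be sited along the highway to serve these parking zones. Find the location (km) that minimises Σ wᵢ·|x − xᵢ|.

x = 32

For a sum of weighted absolute distances on a line, the optimum is the weighted median (not the mean). Total weight W = 320; half-weight = 160.
Sort by position and accumulate weight:
  km 1 (A, w=80) → cum 80
  km 2 (B, w=70) → cum 150
  km 32 (C, w=60) → cum 210  ≥ 160 → median here
  km 35 (D, w=10) → cum 220
  km 48 (E, w=100) → cum 320
Optimal location: km 32.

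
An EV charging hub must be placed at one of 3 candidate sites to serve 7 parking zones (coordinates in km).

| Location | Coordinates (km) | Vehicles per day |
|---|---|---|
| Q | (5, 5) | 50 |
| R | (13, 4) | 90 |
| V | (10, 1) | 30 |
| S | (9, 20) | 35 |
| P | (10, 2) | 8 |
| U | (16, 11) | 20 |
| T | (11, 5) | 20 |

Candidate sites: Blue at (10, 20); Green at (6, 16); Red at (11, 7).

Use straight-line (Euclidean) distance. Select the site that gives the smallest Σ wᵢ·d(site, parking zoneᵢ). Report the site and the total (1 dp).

Red, total 1492.4 km

Total weighted distance at each candidate:
  Blue (10, 20): total = 3521.7
  Green (6, 16): total = 3025.1
  Red (11, 7): total = 1492.4
Minimum is at Red with total 1492.4 km.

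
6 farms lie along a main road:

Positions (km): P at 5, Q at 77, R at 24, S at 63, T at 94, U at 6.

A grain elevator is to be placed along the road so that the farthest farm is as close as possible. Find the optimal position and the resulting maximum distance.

location 49.5, max distance 44.5

The 1-center on a line is the midpoint of the two extreme points: leftmost at 5, rightmost at 94.
Optimal location = (5 + 94)/2 = 49.5; maximum distance = (94 − 5)/2 = 44.5.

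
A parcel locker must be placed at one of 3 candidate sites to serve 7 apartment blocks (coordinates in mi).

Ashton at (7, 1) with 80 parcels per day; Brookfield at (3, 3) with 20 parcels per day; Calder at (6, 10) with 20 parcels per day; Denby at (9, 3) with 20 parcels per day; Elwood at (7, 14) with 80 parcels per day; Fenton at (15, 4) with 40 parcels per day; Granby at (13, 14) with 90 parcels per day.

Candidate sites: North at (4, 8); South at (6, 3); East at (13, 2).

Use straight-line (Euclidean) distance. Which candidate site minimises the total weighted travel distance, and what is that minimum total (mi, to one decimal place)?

South, total 2858.2 mi

Total weighted distance at each candidate:
  North (4, 8): total = 2887.6
  South (6, 3): total = 2858.2
  East (13, 2): total = 3249.1
Minimum is at South with total 2858.2 mi.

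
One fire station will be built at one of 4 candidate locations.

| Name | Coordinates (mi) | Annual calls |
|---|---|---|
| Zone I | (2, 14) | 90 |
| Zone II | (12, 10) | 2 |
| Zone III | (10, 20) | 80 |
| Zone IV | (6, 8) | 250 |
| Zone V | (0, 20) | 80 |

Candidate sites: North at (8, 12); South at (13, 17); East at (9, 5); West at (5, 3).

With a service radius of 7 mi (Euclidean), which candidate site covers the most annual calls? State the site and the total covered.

North, covering 342

Coverage radius r = 7 mi; a point is covered iff (Δx)²+(Δy)² ≤ 7² = 49.
  North (8, 12): covers {Zone I, Zone II, Zone IV} → 342
  South (13, 17): covers {Zone III} → 80
  East (9, 5): covers {Zone II, Zone IV} → 252
  West (5, 3): covers {Zone IV} → 250
Maximum coverage at North: 342 annual calls.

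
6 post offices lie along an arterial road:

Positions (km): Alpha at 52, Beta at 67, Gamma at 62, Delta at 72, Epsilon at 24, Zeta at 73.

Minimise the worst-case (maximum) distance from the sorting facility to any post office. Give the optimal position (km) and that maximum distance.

The 1-center on a line is the midpoint of the two extreme points: leftmost at 24, rightmost at 73.
Optimal location = (24 + 73)/2 = 48.5; maximum distance = (73 − 24)/2 = 24.5.

location 48.5, max distance 24.5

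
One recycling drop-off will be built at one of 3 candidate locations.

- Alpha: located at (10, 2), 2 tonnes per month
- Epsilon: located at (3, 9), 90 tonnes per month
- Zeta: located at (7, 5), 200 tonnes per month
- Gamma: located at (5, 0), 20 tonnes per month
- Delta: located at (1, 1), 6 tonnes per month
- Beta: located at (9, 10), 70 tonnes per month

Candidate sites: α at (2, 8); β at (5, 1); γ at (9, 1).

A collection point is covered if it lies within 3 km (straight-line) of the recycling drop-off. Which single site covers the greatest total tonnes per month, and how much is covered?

α, covering 90

Coverage radius r = 3 km; a point is covered iff (Δx)²+(Δy)² ≤ 3² = 9.
  α (2, 8): covers {Epsilon} → 90
  β (5, 1): covers {Gamma} → 20
  γ (9, 1): covers {Alpha} → 2
Maximum coverage at α: 90 tonnes per month.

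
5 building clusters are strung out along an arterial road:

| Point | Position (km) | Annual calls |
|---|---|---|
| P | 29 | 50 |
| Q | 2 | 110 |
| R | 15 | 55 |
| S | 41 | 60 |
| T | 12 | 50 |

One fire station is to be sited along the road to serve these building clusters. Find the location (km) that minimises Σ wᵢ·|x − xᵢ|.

x = 15

For a sum of weighted absolute distances on a line, the optimum is the weighted median (not the mean). Total weight W = 325; half-weight = 162.5.
Sort by position and accumulate weight:
  km 2 (Q, w=110) → cum 110
  km 12 (T, w=50) → cum 160
  km 15 (R, w=55) → cum 215  ≥ 162.5 → median here
  km 29 (P, w=50) → cum 265
  km 41 (S, w=60) → cum 325
Optimal location: km 15.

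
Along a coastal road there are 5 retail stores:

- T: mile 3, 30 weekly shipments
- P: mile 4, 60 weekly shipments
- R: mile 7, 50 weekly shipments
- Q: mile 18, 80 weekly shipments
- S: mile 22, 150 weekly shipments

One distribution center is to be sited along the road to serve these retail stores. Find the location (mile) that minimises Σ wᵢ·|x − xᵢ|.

x = 18

For a sum of weighted absolute distances on a line, the optimum is the weighted median (not the mean). Total weight W = 370; half-weight = 185.
Sort by position and accumulate weight:
  mile 3 (T, w=30) → cum 30
  mile 4 (P, w=60) → cum 90
  mile 7 (R, w=50) → cum 140
  mile 18 (Q, w=80) → cum 220  ≥ 185 → median here
  mile 22 (S, w=150) → cum 370
Optimal location: mile 18.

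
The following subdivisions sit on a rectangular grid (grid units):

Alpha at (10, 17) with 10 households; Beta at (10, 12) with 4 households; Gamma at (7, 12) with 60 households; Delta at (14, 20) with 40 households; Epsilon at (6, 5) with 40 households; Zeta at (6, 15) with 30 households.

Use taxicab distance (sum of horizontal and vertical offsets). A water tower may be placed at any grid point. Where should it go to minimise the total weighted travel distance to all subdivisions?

Manhattan distance separates: Σwᵢ(|x−xᵢ|+|y−yᵢ|) = Σwᵢ|x−xᵢ| + Σwᵢ|y−yᵢ|, so x and y are optimised independently as 1-D weighted medians.
Total weight W = 184; half = 92.
x-coordinate, sorted with cumulative weight:
  x=6 (Epsilon, w=40) cum 40
  x=6 (Zeta, w=30) cum 70
  x=7 (Gamma, w=60) cum 130  ← median
  x=10 (Alpha, w=10) cum 140
  x=10 (Beta, w=4) cum 144
  x=14 (Delta, w=40) cum 184
⇒ x* = 7
y-coordinate, sorted with cumulative weight:
  y=5 (Epsilon, w=40) cum 40
  y=12 (Beta, w=4) cum 44
  y=12 (Gamma, w=60) cum 104  ← median
  y=15 (Zeta, w=30) cum 134
  y=17 (Alpha, w=10) cum 144
  y=20 (Delta, w=40) cum 184
⇒ y* = 12

(7, 12)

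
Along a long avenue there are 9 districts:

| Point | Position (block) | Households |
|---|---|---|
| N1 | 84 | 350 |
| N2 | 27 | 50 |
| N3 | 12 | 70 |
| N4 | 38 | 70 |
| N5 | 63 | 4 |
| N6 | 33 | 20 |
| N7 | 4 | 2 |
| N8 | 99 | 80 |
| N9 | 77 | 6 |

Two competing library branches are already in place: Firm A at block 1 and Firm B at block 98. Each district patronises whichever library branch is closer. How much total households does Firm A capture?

The indifferent point is the midpoint (1+98)/2 = 49.5; districts left of it (closer to Firm A at 1) go to Firm A, those right go to Firm B.
  N7 at 4 (w=2) → Firm A
  N3 at 12 (w=70) → Firm A
  N2 at 27 (w=50) → Firm A
  N6 at 33 (w=20) → Firm A
  N4 at 38 (w=70) → Firm A
  N5 at 63 (w=4) → Firm B
  N9 at 77 (w=6) → Firm B
  N1 at 84 (w=350) → Firm B
  N8 at 99 (w=80) → Firm B
Firm A captures 212; Firm B captures 440.

212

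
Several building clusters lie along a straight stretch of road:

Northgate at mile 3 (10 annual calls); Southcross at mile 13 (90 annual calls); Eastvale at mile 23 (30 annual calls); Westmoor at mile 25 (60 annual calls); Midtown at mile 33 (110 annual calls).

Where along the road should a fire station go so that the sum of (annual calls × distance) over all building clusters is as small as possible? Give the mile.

x = 25

For a sum of weighted absolute distances on a line, the optimum is the weighted median (not the mean). Total weight W = 300; half-weight = 150.
Sort by position and accumulate weight:
  mile 3 (Northgate, w=10) → cum 10
  mile 13 (Southcross, w=90) → cum 100
  mile 23 (Eastvale, w=30) → cum 130
  mile 25 (Westmoor, w=60) → cum 190  ≥ 150 → median here
  mile 33 (Midtown, w=110) → cum 300
Optimal location: mile 25.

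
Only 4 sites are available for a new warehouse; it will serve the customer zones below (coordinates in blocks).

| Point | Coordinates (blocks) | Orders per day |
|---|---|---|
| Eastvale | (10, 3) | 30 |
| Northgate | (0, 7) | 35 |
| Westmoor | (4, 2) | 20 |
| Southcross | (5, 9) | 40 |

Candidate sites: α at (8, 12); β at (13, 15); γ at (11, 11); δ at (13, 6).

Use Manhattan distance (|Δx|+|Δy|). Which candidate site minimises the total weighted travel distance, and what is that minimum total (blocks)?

α, total 1305 blocks

Total weighted distance at each candidate:
  α (8, 12): total = 1305
  β (13, 15): total = 2185
  γ (11, 11): total = 1435
  δ (13, 6): total = 1370
Minimum is at α with total 1305 blocks.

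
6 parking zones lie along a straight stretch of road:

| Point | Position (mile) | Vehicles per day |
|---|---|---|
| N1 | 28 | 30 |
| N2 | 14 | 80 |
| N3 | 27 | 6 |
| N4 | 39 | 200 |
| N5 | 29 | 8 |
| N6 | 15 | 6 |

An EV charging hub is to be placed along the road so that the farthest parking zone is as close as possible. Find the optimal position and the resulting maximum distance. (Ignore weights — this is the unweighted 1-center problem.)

location 26.5, max distance 12.5

The 1-center on a line is the midpoint of the two extreme points: leftmost at 14, rightmost at 39.
Optimal location = (14 + 39)/2 = 26.5; maximum distance = (39 − 14)/2 = 12.5.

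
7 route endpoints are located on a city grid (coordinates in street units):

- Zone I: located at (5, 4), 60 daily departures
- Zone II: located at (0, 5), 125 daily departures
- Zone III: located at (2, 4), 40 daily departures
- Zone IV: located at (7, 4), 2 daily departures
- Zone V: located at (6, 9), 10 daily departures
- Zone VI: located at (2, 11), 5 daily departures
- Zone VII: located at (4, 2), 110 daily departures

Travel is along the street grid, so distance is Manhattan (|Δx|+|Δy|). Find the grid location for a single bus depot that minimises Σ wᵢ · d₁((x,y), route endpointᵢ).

(4, 4)

Manhattan distance separates: Σwᵢ(|x−xᵢ|+|y−yᵢ|) = Σwᵢ|x−xᵢ| + Σwᵢ|y−yᵢ|, so x and y are optimised independently as 1-D weighted medians.
Total weight W = 352; half = 176.
x-coordinate, sorted with cumulative weight:
  x=0 (Zone II, w=125) cum 125
  x=2 (Zone III, w=40) cum 165
  x=2 (Zone VI, w=5) cum 170
  x=4 (Zone VII, w=110) cum 280  ← median
  x=5 (Zone I, w=60) cum 340
  x=6 (Zone V, w=10) cum 350
  x=7 (Zone IV, w=2) cum 352
⇒ x* = 4
y-coordinate, sorted with cumulative weight:
  y=2 (Zone VII, w=110) cum 110
  y=4 (Zone I, w=60) cum 170
  y=4 (Zone III, w=40) cum 210  ← median
  y=4 (Zone IV, w=2) cum 212
  y=5 (Zone II, w=125) cum 337
  y=9 (Zone V, w=10) cum 347
  y=11 (Zone VI, w=5) cum 352
⇒ y* = 4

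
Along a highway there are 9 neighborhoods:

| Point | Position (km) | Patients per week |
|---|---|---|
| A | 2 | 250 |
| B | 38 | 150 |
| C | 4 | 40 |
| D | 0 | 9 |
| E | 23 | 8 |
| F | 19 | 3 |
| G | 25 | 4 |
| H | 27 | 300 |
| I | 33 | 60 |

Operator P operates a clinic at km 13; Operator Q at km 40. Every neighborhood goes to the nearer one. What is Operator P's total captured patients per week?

314

The indifferent point is the midpoint (13+40)/2 = 26.5; neighborhoods left of it (closer to Operator P at 13) go to Operator P, those right go to Operator Q.
  D at 0 (w=9) → Operator P
  A at 2 (w=250) → Operator P
  C at 4 (w=40) → Operator P
  F at 19 (w=3) → Operator P
  E at 23 (w=8) → Operator P
  G at 25 (w=4) → Operator P
  H at 27 (w=300) → Operator Q
  I at 33 (w=60) → Operator Q
  B at 38 (w=150) → Operator Q
Operator P captures 314; Operator Q captures 510.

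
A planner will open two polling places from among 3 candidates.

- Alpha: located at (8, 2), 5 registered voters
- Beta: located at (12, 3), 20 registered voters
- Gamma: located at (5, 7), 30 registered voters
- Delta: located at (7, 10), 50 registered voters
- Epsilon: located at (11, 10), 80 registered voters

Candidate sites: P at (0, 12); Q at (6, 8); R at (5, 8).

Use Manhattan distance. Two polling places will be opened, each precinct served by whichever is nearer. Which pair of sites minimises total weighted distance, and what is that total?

Evaluate every pair (each demand assigned to the nearer of the two):
  {Q, R}: total = 1000
  {P, Q}: total = 1030
  {P, R}: total = 1155
Best pair: {Q, R} with total 1000.

{Q, R}, total 1000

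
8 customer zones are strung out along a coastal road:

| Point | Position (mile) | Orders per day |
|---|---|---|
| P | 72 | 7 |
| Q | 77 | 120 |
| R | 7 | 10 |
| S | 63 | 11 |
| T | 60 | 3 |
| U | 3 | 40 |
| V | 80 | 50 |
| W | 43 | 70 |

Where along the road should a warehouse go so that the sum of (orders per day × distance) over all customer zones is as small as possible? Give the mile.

For a sum of weighted absolute distances on a line, the optimum is the weighted median (not the mean). Total weight W = 311; half-weight = 155.5.
Sort by position and accumulate weight:
  mile 3 (U, w=40) → cum 40
  mile 7 (R, w=10) → cum 50
  mile 43 (W, w=70) → cum 120
  mile 60 (T, w=3) → cum 123
  mile 63 (S, w=11) → cum 134
  mile 72 (P, w=7) → cum 141
  mile 77 (Q, w=120) → cum 261  ≥ 155.5 → median here
  mile 80 (V, w=50) → cum 311
Optimal location: mile 77.

x = 77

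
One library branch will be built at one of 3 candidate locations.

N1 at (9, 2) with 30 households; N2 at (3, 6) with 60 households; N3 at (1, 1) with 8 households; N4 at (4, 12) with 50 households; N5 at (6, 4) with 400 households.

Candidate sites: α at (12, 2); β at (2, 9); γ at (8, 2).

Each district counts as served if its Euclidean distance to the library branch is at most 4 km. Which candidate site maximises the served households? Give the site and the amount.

Coverage radius r = 4 km; a point is covered iff (Δx)²+(Δy)² ≤ 4² = 16.
  α (12, 2): covers {N1} → 30
  β (2, 9): covers {N2, N4} → 110
  γ (8, 2): covers {N1, N5} → 430
Maximum coverage at γ: 430 households.

γ, covering 430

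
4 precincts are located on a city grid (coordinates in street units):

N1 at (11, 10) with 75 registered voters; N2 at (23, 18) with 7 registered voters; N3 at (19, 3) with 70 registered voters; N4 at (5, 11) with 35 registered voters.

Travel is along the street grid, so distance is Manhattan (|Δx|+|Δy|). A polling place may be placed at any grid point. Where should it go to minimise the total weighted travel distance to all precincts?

(11, 10)

Manhattan distance separates: Σwᵢ(|x−xᵢ|+|y−yᵢ|) = Σwᵢ|x−xᵢ| + Σwᵢ|y−yᵢ|, so x and y are optimised independently as 1-D weighted medians.
Total weight W = 187; half = 93.5.
x-coordinate, sorted with cumulative weight:
  x=5 (N4, w=35) cum 35
  x=11 (N1, w=75) cum 110  ← median
  x=19 (N3, w=70) cum 180
  x=23 (N2, w=7) cum 187
⇒ x* = 11
y-coordinate, sorted with cumulative weight:
  y=3 (N3, w=70) cum 70
  y=10 (N1, w=75) cum 145  ← median
  y=11 (N4, w=35) cum 180
  y=18 (N2, w=7) cum 187
⇒ y* = 10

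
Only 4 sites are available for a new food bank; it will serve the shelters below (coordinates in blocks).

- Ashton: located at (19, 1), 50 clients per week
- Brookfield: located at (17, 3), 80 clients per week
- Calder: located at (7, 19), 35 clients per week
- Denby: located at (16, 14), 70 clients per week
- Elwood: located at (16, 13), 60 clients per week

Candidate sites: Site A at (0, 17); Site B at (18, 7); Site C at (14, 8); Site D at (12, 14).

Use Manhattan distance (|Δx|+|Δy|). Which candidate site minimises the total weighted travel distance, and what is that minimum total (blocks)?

Site B, total 2665 blocks

Total weighted distance at each candidate:
  Site A (0, 17): total = 7075
  Site B (18, 7): total = 2665
  Site C (14, 8): total = 2850
  Site D (12, 14): total = 3210
Minimum is at Site B with total 2665 blocks.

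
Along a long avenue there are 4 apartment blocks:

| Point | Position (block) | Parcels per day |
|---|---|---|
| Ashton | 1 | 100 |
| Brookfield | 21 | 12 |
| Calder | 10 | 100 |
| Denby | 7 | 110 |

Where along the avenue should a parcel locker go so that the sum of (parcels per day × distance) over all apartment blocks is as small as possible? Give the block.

x = 7

For a sum of weighted absolute distances on a line, the optimum is the weighted median (not the mean). Total weight W = 322; half-weight = 161.
Sort by position and accumulate weight:
  block 1 (Ashton, w=100) → cum 100
  block 7 (Denby, w=110) → cum 210  ≥ 161 → median here
  block 10 (Calder, w=100) → cum 310
  block 21 (Brookfield, w=12) → cum 322
Optimal location: block 7.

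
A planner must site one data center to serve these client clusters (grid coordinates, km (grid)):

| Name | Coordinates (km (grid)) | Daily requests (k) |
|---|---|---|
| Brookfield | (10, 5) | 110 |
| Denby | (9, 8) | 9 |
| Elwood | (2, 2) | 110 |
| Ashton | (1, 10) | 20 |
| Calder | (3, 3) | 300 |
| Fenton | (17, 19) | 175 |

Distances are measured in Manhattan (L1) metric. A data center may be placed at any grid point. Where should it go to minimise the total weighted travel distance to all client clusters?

(3, 3)

Manhattan distance separates: Σwᵢ(|x−xᵢ|+|y−yᵢ|) = Σwᵢ|x−xᵢ| + Σwᵢ|y−yᵢ|, so x and y are optimised independently as 1-D weighted medians.
Total weight W = 724; half = 362.
x-coordinate, sorted with cumulative weight:
  x=1 (Ashton, w=20) cum 20
  x=2 (Elwood, w=110) cum 130
  x=3 (Calder, w=300) cum 430  ← median
  x=9 (Denby, w=9) cum 439
  x=10 (Brookfield, w=110) cum 549
  x=17 (Fenton, w=175) cum 724
⇒ x* = 3
y-coordinate, sorted with cumulative weight:
  y=2 (Elwood, w=110) cum 110
  y=3 (Calder, w=300) cum 410  ← median
  y=5 (Brookfield, w=110) cum 520
  y=8 (Denby, w=9) cum 529
  y=10 (Ashton, w=20) cum 549
  y=19 (Fenton, w=175) cum 724
⇒ y* = 3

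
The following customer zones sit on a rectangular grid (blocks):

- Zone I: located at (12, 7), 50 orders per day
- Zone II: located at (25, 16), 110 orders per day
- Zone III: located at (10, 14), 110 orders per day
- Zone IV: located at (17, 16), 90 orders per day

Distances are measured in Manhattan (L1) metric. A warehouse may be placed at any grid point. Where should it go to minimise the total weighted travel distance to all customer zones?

(17, 16)

Manhattan distance separates: Σwᵢ(|x−xᵢ|+|y−yᵢ|) = Σwᵢ|x−xᵢ| + Σwᵢ|y−yᵢ|, so x and y are optimised independently as 1-D weighted medians.
Total weight W = 360; half = 180.
x-coordinate, sorted with cumulative weight:
  x=10 (Zone III, w=110) cum 110
  x=12 (Zone I, w=50) cum 160
  x=17 (Zone IV, w=90) cum 250  ← median
  x=25 (Zone II, w=110) cum 360
⇒ x* = 17
y-coordinate, sorted with cumulative weight:
  y=7 (Zone I, w=50) cum 50
  y=14 (Zone III, w=110) cum 160
  y=16 (Zone II, w=110) cum 270  ← median
  y=16 (Zone IV, w=90) cum 360
⇒ y* = 16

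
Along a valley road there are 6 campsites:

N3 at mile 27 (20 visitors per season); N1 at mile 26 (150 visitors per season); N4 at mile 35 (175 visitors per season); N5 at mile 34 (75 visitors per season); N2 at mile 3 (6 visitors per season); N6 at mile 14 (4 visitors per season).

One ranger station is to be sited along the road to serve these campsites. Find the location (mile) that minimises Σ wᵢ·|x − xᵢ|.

x = 34

For a sum of weighted absolute distances on a line, the optimum is the weighted median (not the mean). Total weight W = 430; half-weight = 215.
Sort by position and accumulate weight:
  mile 3 (N2, w=6) → cum 6
  mile 14 (N6, w=4) → cum 10
  mile 26 (N1, w=150) → cum 160
  mile 27 (N3, w=20) → cum 180
  mile 34 (N5, w=75) → cum 255  ≥ 215 → median here
  mile 35 (N4, w=175) → cum 430
Optimal location: mile 34.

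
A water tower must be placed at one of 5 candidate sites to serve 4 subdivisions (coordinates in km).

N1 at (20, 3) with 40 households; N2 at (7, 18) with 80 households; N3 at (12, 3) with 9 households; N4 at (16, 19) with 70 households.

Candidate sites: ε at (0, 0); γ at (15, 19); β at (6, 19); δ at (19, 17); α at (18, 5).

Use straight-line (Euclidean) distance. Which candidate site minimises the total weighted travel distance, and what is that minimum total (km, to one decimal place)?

Total weighted distance at each candidate:
  ε (0, 0): total = 4204.1
  γ (15, 19): total = 1532.0
  β (6, 19): total = 1817.3
  δ (19, 17): total = 1918.0
  α (18, 5): total = 2522.4
Minimum is at γ with total 1532.0 km.

γ, total 1532.0 km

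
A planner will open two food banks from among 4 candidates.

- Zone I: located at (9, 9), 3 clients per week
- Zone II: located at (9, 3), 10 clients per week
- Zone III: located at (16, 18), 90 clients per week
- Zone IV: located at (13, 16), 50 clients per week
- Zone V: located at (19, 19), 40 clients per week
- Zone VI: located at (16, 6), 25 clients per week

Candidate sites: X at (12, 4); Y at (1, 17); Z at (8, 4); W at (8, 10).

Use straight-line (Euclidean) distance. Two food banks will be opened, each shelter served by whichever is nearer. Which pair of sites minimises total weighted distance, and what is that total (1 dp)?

{X, W}, total 2124.9

Evaluate every pair (each demand assigned to the nearer of the two):
  {X, W}: total = 2124.9
  {Z, W}: total = 2201.8
  {Y, W}: total = 2275.8
  {X, Z}: total = 2715.9
  {X, Y}: total = 2735.5
  {Y, Z}: total = 2915.1
Best pair: {X, W} with total 2124.9.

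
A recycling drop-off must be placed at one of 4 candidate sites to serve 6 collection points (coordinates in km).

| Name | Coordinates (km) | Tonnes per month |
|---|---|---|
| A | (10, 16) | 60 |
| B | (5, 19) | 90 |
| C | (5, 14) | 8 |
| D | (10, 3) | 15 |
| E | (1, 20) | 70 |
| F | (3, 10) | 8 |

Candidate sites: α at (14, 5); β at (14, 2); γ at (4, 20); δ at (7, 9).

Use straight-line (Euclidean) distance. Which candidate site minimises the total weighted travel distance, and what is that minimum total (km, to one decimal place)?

Total weighted distance at each candidate:
  α (14, 5): total = 3855.2
  β (14, 2): total = 4449.7
  γ (4, 20): total = 1169.4
  δ (7, 9): total = 2428.6
Minimum is at γ with total 1169.4 km.

γ, total 1169.4 km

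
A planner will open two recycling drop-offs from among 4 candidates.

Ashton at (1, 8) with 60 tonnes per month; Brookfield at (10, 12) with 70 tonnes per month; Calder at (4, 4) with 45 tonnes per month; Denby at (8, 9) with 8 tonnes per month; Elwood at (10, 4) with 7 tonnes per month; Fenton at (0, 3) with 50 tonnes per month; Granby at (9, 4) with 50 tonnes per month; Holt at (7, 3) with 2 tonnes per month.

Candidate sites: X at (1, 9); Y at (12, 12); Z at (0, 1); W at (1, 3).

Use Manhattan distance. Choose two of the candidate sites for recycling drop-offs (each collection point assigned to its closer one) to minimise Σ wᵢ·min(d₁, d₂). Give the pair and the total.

Evaluate every pair (each demand assigned to the nearer of the two):
  {Y, W}: total = 1258
  {X, Y}: total = 1610
  {X, W}: total = 1718
  {Y, Z}: total = 1729
  {X, Z}: total = 2080
  {Z, W}: total = 2426
Best pair: {Y, W} with total 1258.

{Y, W}, total 1258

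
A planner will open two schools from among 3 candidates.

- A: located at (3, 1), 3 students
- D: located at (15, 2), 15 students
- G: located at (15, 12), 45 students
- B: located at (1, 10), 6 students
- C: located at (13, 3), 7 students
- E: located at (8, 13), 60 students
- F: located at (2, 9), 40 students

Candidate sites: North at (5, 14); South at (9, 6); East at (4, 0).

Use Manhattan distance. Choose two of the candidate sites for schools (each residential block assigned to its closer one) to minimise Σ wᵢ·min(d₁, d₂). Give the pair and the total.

Evaluate every pair (each demand assigned to the nearer of the two):
  {North, South}: total = 1380
  {North, East}: total = 1433
  {South, East}: total = 1697
Best pair: {North, South} with total 1380.

{North, South}, total 1380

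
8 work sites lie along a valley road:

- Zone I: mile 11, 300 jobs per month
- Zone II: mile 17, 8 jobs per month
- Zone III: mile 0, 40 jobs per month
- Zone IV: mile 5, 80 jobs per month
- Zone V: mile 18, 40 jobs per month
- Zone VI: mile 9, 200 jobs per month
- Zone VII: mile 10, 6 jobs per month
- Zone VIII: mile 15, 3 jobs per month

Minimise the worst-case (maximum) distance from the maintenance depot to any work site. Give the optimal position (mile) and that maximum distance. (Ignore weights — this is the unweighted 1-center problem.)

The 1-center on a line is the midpoint of the two extreme points: leftmost at 0, rightmost at 18.
Optimal location = (0 + 18)/2 = 9; maximum distance = (18 − 0)/2 = 9.

location 9, max distance 9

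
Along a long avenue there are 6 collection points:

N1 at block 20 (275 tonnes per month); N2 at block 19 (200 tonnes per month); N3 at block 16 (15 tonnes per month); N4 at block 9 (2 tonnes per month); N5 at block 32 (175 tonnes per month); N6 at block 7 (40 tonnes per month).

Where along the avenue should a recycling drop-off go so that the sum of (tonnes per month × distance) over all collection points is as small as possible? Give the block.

x = 20

For a sum of weighted absolute distances on a line, the optimum is the weighted median (not the mean). Total weight W = 707; half-weight = 353.5.
Sort by position and accumulate weight:
  block 7 (N6, w=40) → cum 40
  block 9 (N4, w=2) → cum 42
  block 16 (N3, w=15) → cum 57
  block 19 (N2, w=200) → cum 257
  block 20 (N1, w=275) → cum 532  ≥ 353.5 → median here
  block 32 (N5, w=175) → cum 707
Optimal location: block 20.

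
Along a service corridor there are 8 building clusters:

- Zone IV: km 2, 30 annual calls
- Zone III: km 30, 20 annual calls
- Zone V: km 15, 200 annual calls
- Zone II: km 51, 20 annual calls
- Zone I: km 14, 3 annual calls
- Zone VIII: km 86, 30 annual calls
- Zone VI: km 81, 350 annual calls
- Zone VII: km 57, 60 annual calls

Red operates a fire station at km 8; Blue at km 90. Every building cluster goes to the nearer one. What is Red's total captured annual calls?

253

The indifferent point is the midpoint (8+90)/2 = 49; building clusters left of it (closer to Red at 8) go to Red, those right go to Blue.
  Zone IV at 2 (w=30) → Red
  Zone I at 14 (w=3) → Red
  Zone V at 15 (w=200) → Red
  Zone III at 30 (w=20) → Red
  Zone II at 51 (w=20) → Blue
  Zone VII at 57 (w=60) → Blue
  Zone VI at 81 (w=350) → Blue
  Zone VIII at 86 (w=30) → Blue
Red captures 253; Blue captures 460.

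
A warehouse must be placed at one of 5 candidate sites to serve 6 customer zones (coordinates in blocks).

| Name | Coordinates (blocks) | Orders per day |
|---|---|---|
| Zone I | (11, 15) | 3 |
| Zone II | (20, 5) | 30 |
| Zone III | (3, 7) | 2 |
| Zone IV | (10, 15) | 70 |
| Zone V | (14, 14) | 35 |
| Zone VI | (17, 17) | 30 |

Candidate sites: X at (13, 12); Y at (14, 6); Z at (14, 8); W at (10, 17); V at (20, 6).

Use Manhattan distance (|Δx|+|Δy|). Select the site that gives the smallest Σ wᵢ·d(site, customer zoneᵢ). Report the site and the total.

X, total 1260 blocks

Total weighted distance at each candidate:
  X (13, 12): total = 1260
  Y (14, 6): total = 1880
  Z (14, 8): total = 1664
  W (10, 17): total = 1298
  V (20, 6): total = 2360
Minimum is at X with total 1260 blocks.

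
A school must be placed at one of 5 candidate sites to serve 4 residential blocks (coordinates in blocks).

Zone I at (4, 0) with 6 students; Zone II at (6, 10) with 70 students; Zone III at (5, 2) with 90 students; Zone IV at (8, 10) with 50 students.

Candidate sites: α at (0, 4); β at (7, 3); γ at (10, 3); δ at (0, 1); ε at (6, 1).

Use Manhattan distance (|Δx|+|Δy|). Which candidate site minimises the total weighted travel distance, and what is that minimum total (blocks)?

β, total 1266 blocks

Total weighted distance at each candidate:
  α (0, 4): total = 2218
  β (7, 3): total = 1266
  γ (10, 3): total = 1814
  δ (0, 1): total = 2470
  ε (6, 1): total = 1378
Minimum is at β with total 1266 blocks.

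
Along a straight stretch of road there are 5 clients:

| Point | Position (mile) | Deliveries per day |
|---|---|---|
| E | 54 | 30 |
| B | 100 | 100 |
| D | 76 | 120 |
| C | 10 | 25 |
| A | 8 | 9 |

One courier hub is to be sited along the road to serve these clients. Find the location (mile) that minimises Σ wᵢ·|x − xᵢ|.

x = 76

For a sum of weighted absolute distances on a line, the optimum is the weighted median (not the mean). Total weight W = 284; half-weight = 142.
Sort by position and accumulate weight:
  mile 8 (A, w=9) → cum 9
  mile 10 (C, w=25) → cum 34
  mile 54 (E, w=30) → cum 64
  mile 76 (D, w=120) → cum 184  ≥ 142 → median here
  mile 100 (B, w=100) → cum 284
Optimal location: mile 76.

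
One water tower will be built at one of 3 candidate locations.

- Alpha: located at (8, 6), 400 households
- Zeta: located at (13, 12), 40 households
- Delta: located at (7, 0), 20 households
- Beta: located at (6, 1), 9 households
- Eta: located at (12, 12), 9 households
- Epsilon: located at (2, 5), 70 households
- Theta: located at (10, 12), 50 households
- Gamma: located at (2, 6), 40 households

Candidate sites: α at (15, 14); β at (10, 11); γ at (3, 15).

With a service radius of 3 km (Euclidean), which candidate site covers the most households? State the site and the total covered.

β, covering 59

Coverage radius r = 3 km; a point is covered iff (Δx)²+(Δy)² ≤ 3² = 9.
  α (15, 14): covers {Zeta} → 40
  β (10, 11): covers {Eta, Theta} → 59
  γ (3, 15): covers {none} → 0
Maximum coverage at β: 59 households.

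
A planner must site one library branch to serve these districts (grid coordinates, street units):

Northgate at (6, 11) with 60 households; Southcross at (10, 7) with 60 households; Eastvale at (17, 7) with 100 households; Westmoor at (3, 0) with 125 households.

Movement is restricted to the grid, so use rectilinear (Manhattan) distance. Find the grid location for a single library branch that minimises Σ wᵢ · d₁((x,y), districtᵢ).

Manhattan distance separates: Σwᵢ(|x−xᵢ|+|y−yᵢ|) = Σwᵢ|x−xᵢ| + Σwᵢ|y−yᵢ|, so x and y are optimised independently as 1-D weighted medians.
Total weight W = 345; half = 172.5.
x-coordinate, sorted with cumulative weight:
  x=3 (Westmoor, w=125) cum 125
  x=6 (Northgate, w=60) cum 185  ← median
  x=10 (Southcross, w=60) cum 245
  x=17 (Eastvale, w=100) cum 345
⇒ x* = 6
y-coordinate, sorted with cumulative weight:
  y=0 (Westmoor, w=125) cum 125
  y=7 (Southcross, w=60) cum 185  ← median
  y=7 (Eastvale, w=100) cum 285
  y=11 (Northgate, w=60) cum 345
⇒ y* = 7

(6, 7)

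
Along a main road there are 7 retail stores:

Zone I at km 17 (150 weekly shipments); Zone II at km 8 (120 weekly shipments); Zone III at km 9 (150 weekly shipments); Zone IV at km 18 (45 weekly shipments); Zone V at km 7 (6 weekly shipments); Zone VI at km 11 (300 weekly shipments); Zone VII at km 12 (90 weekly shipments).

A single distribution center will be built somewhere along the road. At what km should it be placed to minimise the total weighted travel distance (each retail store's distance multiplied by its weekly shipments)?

For a sum of weighted absolute distances on a line, the optimum is the weighted median (not the mean). Total weight W = 861; half-weight = 430.5.
Sort by position and accumulate weight:
  km 7 (Zone V, w=6) → cum 6
  km 8 (Zone II, w=120) → cum 126
  km 9 (Zone III, w=150) → cum 276
  km 11 (Zone VI, w=300) → cum 576  ≥ 430.5 → median here
  km 12 (Zone VII, w=90) → cum 666
  km 17 (Zone I, w=150) → cum 816
  km 18 (Zone IV, w=45) → cum 861
Optimal location: km 11.

x = 11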